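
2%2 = 0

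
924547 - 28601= 895946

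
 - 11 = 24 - 35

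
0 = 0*61208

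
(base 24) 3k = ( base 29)35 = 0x5C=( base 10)92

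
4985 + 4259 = 9244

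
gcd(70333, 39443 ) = 1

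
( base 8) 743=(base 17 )1B7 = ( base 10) 483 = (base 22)LL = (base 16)1E3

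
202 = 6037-5835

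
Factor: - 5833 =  - 19^1*307^1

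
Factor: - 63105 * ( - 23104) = 1457977920  =  2^6*  3^1*5^1*7^1*19^2*601^1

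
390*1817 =708630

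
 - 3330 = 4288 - 7618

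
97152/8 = 12144 = 12144.00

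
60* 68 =4080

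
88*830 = 73040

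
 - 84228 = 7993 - 92221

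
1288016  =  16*80501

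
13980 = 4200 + 9780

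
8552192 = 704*12148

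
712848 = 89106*8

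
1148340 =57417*20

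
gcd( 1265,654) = 1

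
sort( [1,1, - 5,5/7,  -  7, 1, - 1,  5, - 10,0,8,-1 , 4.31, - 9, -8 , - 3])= [ - 10, - 9, - 8,- 7, - 5, - 3, - 1,-1,0,5/7, 1,1,1,4.31,5,8]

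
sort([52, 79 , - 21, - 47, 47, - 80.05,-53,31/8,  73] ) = [ - 80.05 ,-53, -47, - 21, 31/8,47, 52, 73, 79]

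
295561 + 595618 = 891179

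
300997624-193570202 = 107427422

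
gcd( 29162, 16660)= 14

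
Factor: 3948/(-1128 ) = - 2^ ( - 1 )*7^1 = - 7/2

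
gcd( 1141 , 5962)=1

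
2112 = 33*64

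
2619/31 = 2619/31 = 84.48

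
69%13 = 4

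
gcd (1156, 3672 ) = 68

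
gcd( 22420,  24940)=20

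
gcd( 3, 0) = 3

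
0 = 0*44048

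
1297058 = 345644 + 951414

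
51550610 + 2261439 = 53812049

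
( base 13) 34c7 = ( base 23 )e11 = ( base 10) 7430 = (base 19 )11B1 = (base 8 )16406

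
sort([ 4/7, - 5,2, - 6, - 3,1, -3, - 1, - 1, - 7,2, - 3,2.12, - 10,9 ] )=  [-10 , - 7, - 6, - 5, - 3, - 3, - 3, - 1, - 1,4/7,1,2,2,2.12, 9]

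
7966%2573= 247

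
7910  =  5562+2348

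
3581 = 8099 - 4518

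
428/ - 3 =-143 + 1/3 = - 142.67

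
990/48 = 20+ 5/8 = 20.62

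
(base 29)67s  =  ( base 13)252C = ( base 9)7213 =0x149D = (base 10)5277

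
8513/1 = 8513 = 8513.00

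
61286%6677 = 1193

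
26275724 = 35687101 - 9411377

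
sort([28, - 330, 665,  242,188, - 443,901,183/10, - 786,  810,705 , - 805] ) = [ - 805,  -  786,  -  443 , - 330, 183/10, 28,188,242, 665,  705, 810, 901]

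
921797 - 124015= 797782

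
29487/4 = 7371 + 3/4 = 7371.75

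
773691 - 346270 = 427421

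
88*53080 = 4671040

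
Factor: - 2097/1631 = - 3^2*7^( - 1) = - 9/7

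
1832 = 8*229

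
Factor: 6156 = 2^2*3^4*19^1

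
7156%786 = 82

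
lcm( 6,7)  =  42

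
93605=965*97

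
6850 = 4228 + 2622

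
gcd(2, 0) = 2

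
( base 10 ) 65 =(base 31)23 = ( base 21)32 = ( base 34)1v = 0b1000001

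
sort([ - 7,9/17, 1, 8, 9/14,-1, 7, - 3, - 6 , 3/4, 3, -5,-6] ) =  [ - 7, - 6, - 6, - 5 ,  -  3, - 1,9/17, 9/14,3/4,1,3, 7,8 ] 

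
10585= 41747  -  31162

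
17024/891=17024/891  =  19.11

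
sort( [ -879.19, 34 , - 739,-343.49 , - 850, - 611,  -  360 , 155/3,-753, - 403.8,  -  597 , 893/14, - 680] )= [ - 879.19 ,  -  850, - 753, - 739, - 680,-611, - 597,  -  403.8,-360,-343.49, 34, 155/3, 893/14 ] 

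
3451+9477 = 12928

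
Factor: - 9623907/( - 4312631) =3^3*356441^1*4312631^( - 1) 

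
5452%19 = 18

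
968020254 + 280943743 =1248963997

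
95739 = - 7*(- 13677)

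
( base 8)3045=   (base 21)3BJ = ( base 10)1573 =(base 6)11141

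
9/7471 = 9/7471 =0.00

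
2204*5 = 11020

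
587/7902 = 587/7902 =0.07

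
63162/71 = 889  +  43/71 = 889.61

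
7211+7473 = 14684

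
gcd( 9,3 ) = 3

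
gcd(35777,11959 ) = 1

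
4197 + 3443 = 7640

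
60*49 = 2940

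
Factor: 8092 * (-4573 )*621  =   - 2^2*3^3*7^1*17^3*23^1*269^1   =  - 22979928636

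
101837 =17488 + 84349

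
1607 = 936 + 671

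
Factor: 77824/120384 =2^6*3^( - 2) * 11^( - 1 ) = 64/99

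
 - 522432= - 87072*6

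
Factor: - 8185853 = - 13^2* 48437^1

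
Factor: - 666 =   -  2^1*3^2*37^1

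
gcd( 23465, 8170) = 95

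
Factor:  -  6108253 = -17^1*19^1 * 18911^1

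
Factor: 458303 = 17^1*26959^1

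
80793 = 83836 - 3043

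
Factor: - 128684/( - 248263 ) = 212/409 = 2^2*53^1*409^( - 1 ) 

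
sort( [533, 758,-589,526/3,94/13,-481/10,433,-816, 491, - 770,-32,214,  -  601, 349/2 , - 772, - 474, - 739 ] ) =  [- 816,-772,  -  770, - 739,-601,-589,-474, - 481/10, - 32,94/13,  349/2 , 526/3, 214,433,491 , 533,758 ]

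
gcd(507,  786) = 3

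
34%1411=34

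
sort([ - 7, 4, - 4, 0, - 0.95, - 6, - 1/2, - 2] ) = [ - 7, - 6, - 4, - 2, - 0.95,-1/2,0, 4]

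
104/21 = 4  +  20/21 =4.95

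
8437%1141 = 450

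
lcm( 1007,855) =45315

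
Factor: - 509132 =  - 2^2*13^1*9791^1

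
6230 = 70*89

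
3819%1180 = 279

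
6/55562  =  3/27781 = 0.00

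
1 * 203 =203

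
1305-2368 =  - 1063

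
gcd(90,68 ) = 2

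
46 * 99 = 4554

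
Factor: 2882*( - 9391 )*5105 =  - 138166120510 = -2^1*5^1*11^1*131^1* 1021^1*9391^1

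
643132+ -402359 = 240773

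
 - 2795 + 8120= 5325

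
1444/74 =19 + 19/37 = 19.51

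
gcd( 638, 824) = 2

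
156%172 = 156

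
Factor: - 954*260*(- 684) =169659360=2^5* 3^4*5^1*13^1*19^1*53^1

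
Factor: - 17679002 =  - 2^1 * 11^1 * 803591^1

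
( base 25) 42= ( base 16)66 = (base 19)57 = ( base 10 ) 102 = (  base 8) 146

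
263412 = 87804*3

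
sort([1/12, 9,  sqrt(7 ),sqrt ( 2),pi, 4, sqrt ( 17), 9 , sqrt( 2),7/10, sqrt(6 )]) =[1/12,7/10,sqrt(2), sqrt( 2) , sqrt(6 ), sqrt(7),pi, 4 , sqrt(17 ),  9, 9 ] 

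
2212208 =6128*361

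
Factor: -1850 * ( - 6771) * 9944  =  2^4*3^1 * 5^2*11^1*37^2* 61^1*113^1 = 124562024400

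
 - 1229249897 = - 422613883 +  - 806636014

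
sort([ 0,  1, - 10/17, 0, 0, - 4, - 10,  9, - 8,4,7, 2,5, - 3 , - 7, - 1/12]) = [ - 10, - 8, - 7, - 4, - 3,  -  10/17 ,-1/12, 0,0, 0, 1,2,4,5,7,9]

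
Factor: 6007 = 6007^1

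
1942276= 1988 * 977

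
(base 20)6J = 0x8B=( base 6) 351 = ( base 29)4n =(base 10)139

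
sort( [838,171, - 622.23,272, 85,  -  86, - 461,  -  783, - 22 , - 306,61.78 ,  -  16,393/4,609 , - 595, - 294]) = [ - 783, - 622.23, - 595, - 461,  -  306, - 294, - 86, -22, - 16,61.78,85,393/4,171, 272,609,838] 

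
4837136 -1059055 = 3778081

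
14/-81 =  - 1 + 67/81 = -  0.17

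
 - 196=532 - 728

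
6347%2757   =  833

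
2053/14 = 2053/14 = 146.64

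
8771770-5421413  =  3350357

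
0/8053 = 0 = 0.00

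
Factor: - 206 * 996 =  - 205176 = -2^3*3^1 * 83^1 * 103^1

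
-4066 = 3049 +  - 7115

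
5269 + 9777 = 15046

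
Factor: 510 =2^1*3^1*5^1*17^1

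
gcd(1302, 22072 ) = 62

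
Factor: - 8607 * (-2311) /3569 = 3^1*19^1 * 43^( - 1 ) *83^(-1 )*151^1 * 2311^1 = 19890777/3569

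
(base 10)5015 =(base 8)11627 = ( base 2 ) 1001110010111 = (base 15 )1745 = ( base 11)384A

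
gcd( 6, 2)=2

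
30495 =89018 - 58523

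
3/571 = 3/571 = 0.01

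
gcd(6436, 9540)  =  4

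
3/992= 3/992 = 0.00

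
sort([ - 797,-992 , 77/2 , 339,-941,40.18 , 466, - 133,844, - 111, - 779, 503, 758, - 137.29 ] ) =[ - 992, - 941 , - 797,-779, - 137.29, - 133, - 111, 77/2,40.18, 339, 466,503 , 758, 844]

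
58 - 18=40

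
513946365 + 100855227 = 614801592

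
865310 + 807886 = 1673196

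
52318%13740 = 11098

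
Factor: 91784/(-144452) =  -298/469 = - 2^1*7^( -1 )*67^( - 1 )*149^1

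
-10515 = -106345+95830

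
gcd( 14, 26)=2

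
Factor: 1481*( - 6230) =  - 2^1*5^1*7^1*  89^1*1481^1= - 9226630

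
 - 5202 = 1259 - 6461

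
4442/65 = 68 + 22/65 = 68.34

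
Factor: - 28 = - 2^2*7^1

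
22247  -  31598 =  - 9351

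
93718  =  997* 94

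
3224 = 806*4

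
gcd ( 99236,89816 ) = 4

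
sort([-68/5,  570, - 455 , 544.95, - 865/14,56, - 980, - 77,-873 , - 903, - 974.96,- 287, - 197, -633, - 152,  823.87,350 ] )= [ - 980,-974.96, - 903, - 873, - 633, - 455, - 287, - 197, - 152, - 77 , - 865/14, - 68/5,56 , 350,544.95,570,823.87]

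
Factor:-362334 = - 2^1*3^1*7^1 * 8627^1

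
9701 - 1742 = 7959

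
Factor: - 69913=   -  151^1*463^1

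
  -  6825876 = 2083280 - 8909156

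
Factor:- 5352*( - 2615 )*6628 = 2^5*3^1*5^1*223^1*523^1 * 1657^1   =  92762041440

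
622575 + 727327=1349902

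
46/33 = 1 + 13/33 = 1.39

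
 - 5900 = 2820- 8720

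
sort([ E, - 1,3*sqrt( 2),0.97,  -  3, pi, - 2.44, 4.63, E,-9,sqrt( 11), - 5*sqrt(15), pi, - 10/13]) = [  -  5*sqrt(15), - 9,- 3, - 2.44,-1,-10/13, 0.97, E, E, pi,pi, sqrt ( 11 ), 3*sqrt ( 2 ), 4.63 ]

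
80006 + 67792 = 147798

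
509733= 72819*7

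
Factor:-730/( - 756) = 2^( - 1)*3^( - 3)*5^1*7^ (- 1 )*73^1 = 365/378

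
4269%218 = 127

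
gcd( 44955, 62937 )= 8991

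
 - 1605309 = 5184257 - 6789566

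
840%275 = 15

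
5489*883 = 4846787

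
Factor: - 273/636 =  -91/212=- 2^ (-2 )*7^1 * 13^1*53^( - 1)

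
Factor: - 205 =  - 5^1*41^1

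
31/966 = 31/966  =  0.03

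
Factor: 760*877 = 666520= 2^3*5^1*19^1*877^1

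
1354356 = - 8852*( - 153 ) 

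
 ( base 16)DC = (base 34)6g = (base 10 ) 220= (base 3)22011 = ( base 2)11011100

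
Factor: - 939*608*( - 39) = 2^5*3^2*13^1*19^1*313^1  =  22265568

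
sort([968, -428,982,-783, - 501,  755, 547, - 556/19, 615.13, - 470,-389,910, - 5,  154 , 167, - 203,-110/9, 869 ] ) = [-783, - 501, - 470 , - 428, - 389, - 203, - 556/19, - 110/9, - 5, 154, 167 , 547, 615.13, 755,  869,910, 968, 982]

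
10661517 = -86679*(-123) 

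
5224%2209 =806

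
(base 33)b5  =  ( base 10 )368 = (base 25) EI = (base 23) G0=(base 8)560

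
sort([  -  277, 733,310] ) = [-277 , 310, 733 ]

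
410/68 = 205/34=6.03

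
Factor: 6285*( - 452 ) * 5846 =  - 2^3*3^1*5^1*37^1*79^1*113^1*419^1 = -16607433720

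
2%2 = 0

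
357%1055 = 357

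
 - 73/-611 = 73/611 = 0.12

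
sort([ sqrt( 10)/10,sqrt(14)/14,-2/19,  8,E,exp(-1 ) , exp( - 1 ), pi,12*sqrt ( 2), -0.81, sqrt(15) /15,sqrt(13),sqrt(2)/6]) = [ - 0.81, - 2/19,  sqrt(2) /6,sqrt( 15) /15,sqrt(14) /14,sqrt (10 ) /10,exp( - 1),exp (-1),E,pi, sqrt(13 ), 8, 12 * sqrt( 2)]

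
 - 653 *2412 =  - 1575036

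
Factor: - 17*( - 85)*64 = 92480= 2^6*5^1*17^2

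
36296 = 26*1396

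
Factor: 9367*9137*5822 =2^1*17^1*19^1*29^1*41^1*71^1*9137^1 = 498283316338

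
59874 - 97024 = -37150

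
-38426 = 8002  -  46428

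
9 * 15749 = 141741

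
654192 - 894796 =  - 240604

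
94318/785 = 120  +  118/785 = 120.15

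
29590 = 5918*5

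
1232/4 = 308 = 308.00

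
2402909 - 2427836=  - 24927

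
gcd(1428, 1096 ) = 4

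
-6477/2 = - 3239+1/2= -  3238.50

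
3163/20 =158 + 3/20 = 158.15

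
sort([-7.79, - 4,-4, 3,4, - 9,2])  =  [  -  9,  -  7.79, - 4, - 4, 2,3,  4 ]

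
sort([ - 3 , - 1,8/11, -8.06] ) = [ - 8.06, - 3, - 1, 8/11] 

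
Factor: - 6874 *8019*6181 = -340712827686 =- 2^1*3^6*7^2*11^1*491^1*883^1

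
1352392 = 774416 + 577976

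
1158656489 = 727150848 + 431505641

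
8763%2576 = 1035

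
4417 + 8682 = 13099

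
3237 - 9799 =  - 6562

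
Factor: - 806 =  - 2^1*13^1*31^1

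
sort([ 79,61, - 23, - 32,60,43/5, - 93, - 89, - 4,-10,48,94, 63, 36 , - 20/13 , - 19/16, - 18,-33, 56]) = [-93, - 89, - 33,-32, - 23 , - 18, - 10, - 4, - 20/13, - 19/16, 43/5,36,48,56,60,  61,63,79, 94]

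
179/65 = 179/65 = 2.75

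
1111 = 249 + 862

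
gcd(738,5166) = 738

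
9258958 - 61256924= - 51997966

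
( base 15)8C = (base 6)340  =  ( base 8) 204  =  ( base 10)132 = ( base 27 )4O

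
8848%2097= 460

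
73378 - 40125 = 33253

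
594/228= 2 + 23/38  =  2.61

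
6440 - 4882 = 1558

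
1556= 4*389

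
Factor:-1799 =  - 7^1*257^1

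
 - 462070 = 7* ( - 66010)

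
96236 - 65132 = 31104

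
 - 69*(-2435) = 168015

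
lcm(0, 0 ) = 0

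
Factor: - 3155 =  - 5^1*631^1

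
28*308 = 8624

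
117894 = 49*2406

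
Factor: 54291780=2^2 *3^2*5^1*89^1*3389^1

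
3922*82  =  321604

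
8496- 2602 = 5894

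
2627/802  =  3 + 221/802 = 3.28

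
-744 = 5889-6633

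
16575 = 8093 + 8482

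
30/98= 15/49 = 0.31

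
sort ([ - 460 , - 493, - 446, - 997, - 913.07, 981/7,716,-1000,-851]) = [- 1000, - 997 , - 913.07,-851, - 493, - 460, - 446,981/7,716]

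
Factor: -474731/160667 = -13^( - 1)*17^(  -  1 )*653^1 = - 653/221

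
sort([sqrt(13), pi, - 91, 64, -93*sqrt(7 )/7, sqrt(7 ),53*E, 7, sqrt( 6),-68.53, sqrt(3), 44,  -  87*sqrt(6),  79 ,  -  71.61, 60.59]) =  [ - 87*sqrt( 6), - 91 , - 71.61,-68.53,  -  93 * sqrt( 7) /7,sqrt(3) , sqrt( 6), sqrt(7),pi,  sqrt(13),7, 44, 60.59 , 64, 79, 53 * E]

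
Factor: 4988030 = 2^1*5^1*498803^1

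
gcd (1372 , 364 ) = 28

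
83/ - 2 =-42 + 1/2=- 41.50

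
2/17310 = 1/8655 = 0.00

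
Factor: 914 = 2^1*457^1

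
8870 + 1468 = 10338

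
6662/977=6662/977 = 6.82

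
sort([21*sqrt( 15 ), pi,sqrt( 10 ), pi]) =[pi, pi,sqrt(10 ), 21 * sqrt(15) ]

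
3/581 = 3/581 = 0.01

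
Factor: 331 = 331^1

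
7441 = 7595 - 154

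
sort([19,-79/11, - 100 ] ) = [ - 100,-79/11, 19]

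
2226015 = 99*22485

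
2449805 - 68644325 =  - 66194520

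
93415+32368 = 125783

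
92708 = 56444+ 36264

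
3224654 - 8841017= -5616363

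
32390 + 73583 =105973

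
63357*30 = 1900710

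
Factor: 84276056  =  2^3 * 10534507^1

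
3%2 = 1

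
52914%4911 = 3804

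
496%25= 21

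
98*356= 34888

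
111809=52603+59206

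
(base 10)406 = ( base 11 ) 33A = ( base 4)12112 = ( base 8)626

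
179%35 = 4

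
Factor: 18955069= 7^1*2707867^1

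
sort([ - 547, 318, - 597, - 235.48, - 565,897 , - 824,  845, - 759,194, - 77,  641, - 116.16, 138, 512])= [ - 824, - 759, - 597,-565, - 547,- 235.48,-116.16,-77, 138,194,318, 512, 641, 845,897]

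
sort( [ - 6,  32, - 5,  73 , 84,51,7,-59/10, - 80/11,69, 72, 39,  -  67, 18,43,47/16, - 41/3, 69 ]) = [ - 67, - 41/3, - 80/11, - 6, - 59/10,-5,47/16 , 7,  18,32,39,43,  51, 69,69,72,  73,84]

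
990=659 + 331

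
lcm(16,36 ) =144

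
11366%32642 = 11366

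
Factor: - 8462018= -2^1*857^1*4937^1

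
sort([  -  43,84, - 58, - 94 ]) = [ - 94, - 58, - 43,84 ] 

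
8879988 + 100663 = 8980651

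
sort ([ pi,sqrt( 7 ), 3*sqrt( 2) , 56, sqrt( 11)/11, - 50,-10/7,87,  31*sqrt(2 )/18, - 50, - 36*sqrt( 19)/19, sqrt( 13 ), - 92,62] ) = [ - 92, - 50, - 50  , -36*sqrt(19 )/19,-10/7,sqrt( 11) /11,31*sqrt(2 )/18,sqrt( 7 ),pi, sqrt(13 ),3*sqrt( 2),56,62,  87 ] 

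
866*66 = 57156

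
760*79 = 60040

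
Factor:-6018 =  - 2^1*3^1 * 17^1*59^1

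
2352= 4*588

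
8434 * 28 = 236152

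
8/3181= 8/3181  =  0.00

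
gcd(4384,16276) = 4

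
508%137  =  97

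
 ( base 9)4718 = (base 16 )DAC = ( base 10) 3500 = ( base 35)2U0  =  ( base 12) 2038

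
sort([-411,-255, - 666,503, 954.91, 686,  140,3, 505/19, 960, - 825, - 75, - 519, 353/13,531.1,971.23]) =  [ - 825,-666, - 519,-411, - 255, - 75, 3, 505/19, 353/13, 140, 503, 531.1, 686,954.91, 960 , 971.23]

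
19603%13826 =5777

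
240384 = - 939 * (-256) 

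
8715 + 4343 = 13058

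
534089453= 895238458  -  361149005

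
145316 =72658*2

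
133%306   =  133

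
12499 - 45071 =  - 32572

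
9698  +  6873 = 16571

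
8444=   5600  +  2844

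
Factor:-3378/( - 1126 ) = 3^1 = 3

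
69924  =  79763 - 9839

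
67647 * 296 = 20023512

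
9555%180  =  15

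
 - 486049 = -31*15679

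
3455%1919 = 1536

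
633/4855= 633/4855 = 0.13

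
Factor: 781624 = 2^3*41^1*2383^1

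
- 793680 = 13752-807432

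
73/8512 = 73/8512 = 0.01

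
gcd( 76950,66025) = 475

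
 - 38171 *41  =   - 1565011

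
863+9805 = 10668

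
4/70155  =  4/70155  =  0.00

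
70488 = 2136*33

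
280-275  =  5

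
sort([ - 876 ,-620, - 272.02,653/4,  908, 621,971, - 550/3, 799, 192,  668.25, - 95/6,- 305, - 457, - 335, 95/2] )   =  [ - 876, - 620, - 457, - 335,- 305, - 272.02, - 550/3, - 95/6, 95/2,653/4, 192 , 621,668.25 , 799, 908,971]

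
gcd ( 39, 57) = 3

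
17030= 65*262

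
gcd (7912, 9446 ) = 2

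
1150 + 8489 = 9639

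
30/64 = 15/32 = 0.47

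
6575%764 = 463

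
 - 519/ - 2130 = 173/710 = 0.24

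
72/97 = 72/97 = 0.74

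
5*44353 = 221765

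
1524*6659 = 10148316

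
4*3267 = 13068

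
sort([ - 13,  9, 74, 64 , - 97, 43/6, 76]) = [ - 97, - 13,43/6,9, 64 , 74,76]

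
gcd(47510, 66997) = 1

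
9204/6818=4602/3409 = 1.35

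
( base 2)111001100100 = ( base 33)3cl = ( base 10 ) 3684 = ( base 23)6M4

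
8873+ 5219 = 14092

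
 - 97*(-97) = 9409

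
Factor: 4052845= 5^1*317^1*2557^1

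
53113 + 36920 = 90033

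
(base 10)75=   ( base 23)36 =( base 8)113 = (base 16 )4b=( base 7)135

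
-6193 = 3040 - 9233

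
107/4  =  107/4 = 26.75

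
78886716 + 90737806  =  169624522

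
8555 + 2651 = 11206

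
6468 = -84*( - 77) 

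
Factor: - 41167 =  - 7^1 * 5881^1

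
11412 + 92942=104354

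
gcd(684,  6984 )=36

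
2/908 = 1/454 = 0.00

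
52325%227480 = 52325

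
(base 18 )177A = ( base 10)8236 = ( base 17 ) 1B88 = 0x202C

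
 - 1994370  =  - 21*94970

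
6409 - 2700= 3709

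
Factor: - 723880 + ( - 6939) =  - 730819 = - 730819^1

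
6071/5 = 1214+1/5 = 1214.20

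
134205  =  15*8947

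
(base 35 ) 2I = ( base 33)2m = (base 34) 2K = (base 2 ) 1011000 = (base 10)88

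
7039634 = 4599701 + 2439933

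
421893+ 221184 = 643077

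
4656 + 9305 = 13961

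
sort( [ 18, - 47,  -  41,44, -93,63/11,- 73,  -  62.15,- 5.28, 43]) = [-93 , - 73,-62.15, - 47, - 41,  -  5.28,  63/11, 18,43,44]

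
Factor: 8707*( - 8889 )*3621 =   -  3^2*17^1*71^1*2963^1  *  8707^1 = - 280252809783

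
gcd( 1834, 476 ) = 14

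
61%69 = 61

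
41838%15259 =11320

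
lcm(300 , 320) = 4800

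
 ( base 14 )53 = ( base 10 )73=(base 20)3D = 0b1001001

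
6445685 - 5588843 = 856842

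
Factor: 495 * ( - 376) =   -  2^3*3^2*5^1*11^1 * 47^1= - 186120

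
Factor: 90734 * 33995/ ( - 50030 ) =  - 7^1 * 13^1*523^1* 5003^( - 1 ) * 6481^1 = - 308450233/5003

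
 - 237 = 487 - 724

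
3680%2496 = 1184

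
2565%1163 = 239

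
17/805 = 17/805 = 0.02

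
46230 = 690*67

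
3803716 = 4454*854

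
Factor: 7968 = 2^5*3^1*83^1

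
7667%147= 23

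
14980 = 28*535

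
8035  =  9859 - 1824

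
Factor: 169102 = 2^1*84551^1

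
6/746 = 3/373= 0.01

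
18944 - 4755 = 14189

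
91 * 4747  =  431977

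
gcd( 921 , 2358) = 3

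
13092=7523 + 5569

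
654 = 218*3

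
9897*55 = 544335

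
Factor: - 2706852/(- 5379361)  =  2^2*3^1*13^ ( - 1) * 17^(  -  1) * 101^ (-1) *191^1*241^ ( - 1)*1181^1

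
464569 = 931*499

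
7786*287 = 2234582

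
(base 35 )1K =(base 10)55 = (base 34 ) 1l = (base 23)29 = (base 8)67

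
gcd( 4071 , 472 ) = 59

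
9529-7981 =1548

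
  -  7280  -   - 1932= - 5348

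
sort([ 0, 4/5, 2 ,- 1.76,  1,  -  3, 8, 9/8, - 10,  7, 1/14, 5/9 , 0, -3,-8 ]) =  [ - 10, - 8,-3,  -  3, - 1.76,0,0, 1/14, 5/9, 4/5, 1, 9/8,2,7, 8 ]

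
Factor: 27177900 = 2^2* 3^1*5^2*17^1*73^2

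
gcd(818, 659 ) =1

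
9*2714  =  24426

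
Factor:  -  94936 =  - 2^3* 11867^1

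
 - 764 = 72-836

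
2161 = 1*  2161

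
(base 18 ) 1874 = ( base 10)8554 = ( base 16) 216a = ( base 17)1CA3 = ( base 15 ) 2804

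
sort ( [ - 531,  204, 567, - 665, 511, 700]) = [ - 665, - 531, 204, 511,  567,700 ] 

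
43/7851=43/7851 = 0.01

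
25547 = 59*433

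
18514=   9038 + 9476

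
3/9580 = 3/9580 =0.00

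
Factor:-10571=-11^1*31^2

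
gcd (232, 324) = 4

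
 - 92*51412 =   -  4729904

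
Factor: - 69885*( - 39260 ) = 2^2 * 3^2*5^2* 13^1*151^1*1553^1= 2743685100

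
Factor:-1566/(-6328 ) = 783/3164 = 2^( - 2 ) * 3^3 * 7^(-1)*29^1 * 113^( - 1 ) 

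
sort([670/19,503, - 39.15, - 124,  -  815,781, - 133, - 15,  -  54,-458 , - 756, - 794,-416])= [-815,-794, -756,-458, - 416, - 133, - 124, - 54, - 39.15,-15,  670/19,503,781] 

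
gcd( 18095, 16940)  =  385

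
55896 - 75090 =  - 19194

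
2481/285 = 827/95 = 8.71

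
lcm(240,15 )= 240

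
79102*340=26894680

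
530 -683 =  - 153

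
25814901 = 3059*8439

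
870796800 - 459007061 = 411789739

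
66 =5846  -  5780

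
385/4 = 385/4 = 96.25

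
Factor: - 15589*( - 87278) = 1360576742= 2^1*7^1*17^3 * 131^1*151^1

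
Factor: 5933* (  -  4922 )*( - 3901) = 113917883626 = 2^1 * 17^1*23^1 * 47^1*83^1 * 107^1*349^1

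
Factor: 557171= 677^1 * 823^1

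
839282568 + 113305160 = 952587728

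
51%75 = 51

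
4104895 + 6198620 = 10303515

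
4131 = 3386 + 745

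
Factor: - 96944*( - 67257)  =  2^4*3^3 *47^1 * 53^1*73^1*83^1 = 6520162608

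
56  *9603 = 537768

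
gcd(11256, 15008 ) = 3752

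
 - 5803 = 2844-8647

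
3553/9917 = 3553/9917 = 0.36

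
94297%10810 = 7817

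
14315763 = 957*14959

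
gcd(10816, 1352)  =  1352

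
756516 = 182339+574177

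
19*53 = 1007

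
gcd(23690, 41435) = 5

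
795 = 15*53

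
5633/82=68 + 57/82 = 68.70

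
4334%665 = 344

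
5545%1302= 337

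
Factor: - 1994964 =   -  2^2*3^1*166247^1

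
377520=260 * 1452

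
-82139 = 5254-87393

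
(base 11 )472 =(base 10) 563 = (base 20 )183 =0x233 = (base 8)1063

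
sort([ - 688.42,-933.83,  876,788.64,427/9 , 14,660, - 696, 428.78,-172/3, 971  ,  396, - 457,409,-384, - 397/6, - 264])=[  -  933.83, - 696,-688.42, - 457, - 384,-264,  -  397/6, -172/3 , 14 , 427/9, 396,409,428.78,660,788.64,876,971] 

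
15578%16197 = 15578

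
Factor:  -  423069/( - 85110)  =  141023/28370 = 2^( -1)*5^(-1)*2837^( - 1 )*141023^1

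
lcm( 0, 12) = 0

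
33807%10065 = 3612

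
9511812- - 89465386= 98977198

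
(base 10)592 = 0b1001010000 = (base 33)HV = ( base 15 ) 297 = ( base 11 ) 499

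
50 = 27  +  23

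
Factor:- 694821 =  -3^1*231607^1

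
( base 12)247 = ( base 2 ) 101010111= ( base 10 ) 343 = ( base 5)2333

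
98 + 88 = 186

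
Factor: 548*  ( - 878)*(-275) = 132314600= 2^3*5^2*11^1*137^1*439^1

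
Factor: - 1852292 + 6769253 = 3^2*7^1*17^1 * 4591^1=4916961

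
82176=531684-449508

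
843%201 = 39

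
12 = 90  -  78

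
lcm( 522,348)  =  1044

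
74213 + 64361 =138574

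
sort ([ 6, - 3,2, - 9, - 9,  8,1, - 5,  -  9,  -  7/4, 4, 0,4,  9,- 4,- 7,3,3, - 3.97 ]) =[ - 9, - 9,-9, - 7, -5, - 4, - 3.97, - 3, - 7/4, 0,1, 2,3,3,  4, 4,  6,8 , 9]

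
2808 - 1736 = 1072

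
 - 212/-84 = 53/21 = 2.52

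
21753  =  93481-71728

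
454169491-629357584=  - 175188093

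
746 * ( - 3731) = -2783326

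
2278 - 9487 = -7209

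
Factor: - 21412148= - 2^2*5353037^1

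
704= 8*88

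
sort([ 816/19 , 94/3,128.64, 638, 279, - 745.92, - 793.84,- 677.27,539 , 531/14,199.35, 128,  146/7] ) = [- 793.84,-745.92,- 677.27, 146/7, 94/3, 531/14 , 816/19,128, 128.64, 199.35,279,  539 , 638 ] 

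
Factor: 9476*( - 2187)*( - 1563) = 2^2 * 3^8*23^1*103^1 *521^1 = 32391630756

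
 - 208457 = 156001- 364458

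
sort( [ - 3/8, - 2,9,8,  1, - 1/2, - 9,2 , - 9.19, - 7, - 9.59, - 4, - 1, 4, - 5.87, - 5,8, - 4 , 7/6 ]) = [ - 9.59 , - 9.19, - 9, - 7,-5.87, - 5, - 4,-4, - 2, - 1,- 1/2 , - 3/8,1,7/6, 2, 4,8,8, 9 ]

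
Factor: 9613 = 9613^1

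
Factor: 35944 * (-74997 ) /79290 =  - 149760676/4405=-2^2*5^(  -  1 )*13^1 * 641^1*881^( - 1)*4493^1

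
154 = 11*14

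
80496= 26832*3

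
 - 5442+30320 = 24878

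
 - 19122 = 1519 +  - 20641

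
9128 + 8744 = 17872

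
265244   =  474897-209653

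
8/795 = 8/795 = 0.01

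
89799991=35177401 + 54622590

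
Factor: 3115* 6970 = 21711550 = 2^1*5^2 * 7^1*17^1*41^1*89^1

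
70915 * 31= 2198365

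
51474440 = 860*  59854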